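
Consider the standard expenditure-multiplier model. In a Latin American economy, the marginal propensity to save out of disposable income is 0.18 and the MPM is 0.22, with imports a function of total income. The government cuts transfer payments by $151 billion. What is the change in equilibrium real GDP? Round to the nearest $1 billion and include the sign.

−$310 billion

MPC = 1 − MPS = 1 − 0.18 = 0.82.
The transfer change shifts disposable income by −$151 billion, so first-round consumption changes by c·ΔTR = 0.82 × (−$151 billion) = −$123.82 billion.
Expenditure multiplier = 1/(1 − c + m) = 1/(1 − 0.82 + 0.22) = 1/0.4 = 2.5.
The transfer multiplier is c × k = 2.05, so ΔY = k × (c·ΔTR) = (−$123.82 billion) / 0.4 ≈ −$310 billion.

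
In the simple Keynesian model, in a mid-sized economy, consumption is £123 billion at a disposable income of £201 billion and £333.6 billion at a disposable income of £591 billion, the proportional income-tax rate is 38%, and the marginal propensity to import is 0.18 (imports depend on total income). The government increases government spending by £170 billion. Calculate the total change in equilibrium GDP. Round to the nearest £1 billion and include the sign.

MPC = ΔC/ΔYd = (333.6 − 123)/(591 − 201) = 210.6/390 = 0.54.
Expenditure multiplier = 1/(1 − c(1−t) + m) = 1/(1 − 0.54×0.62 + 0.18) = 1/0.8452 ≈ 1.183.
ΔY = k × ΔG = (+£170 billion) / 0.8452 ≈ +£201 billion.

+£201 billion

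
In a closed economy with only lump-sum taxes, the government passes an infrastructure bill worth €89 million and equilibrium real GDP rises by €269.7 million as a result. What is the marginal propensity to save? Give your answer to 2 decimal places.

Implied spending multiplier k = ΔY/ΔG = 269.7/89 ≈ 3.0303.
Since k = 1/(1 − MPC), MPC = 1 − 1/k = 1 − ΔG/ΔY = 1 − 89/269.7 ≈ 0.67.
MPS = 1 − MPC = 0.33.

0.33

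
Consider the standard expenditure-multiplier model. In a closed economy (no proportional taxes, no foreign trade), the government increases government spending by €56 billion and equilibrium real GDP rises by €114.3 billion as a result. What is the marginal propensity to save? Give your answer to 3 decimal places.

Implied spending multiplier k = ΔY/ΔG = 114.3/56 ≈ 2.0411.
Since k = 1/(1 − MPC), MPC = 1 − 1/k = 1 − ΔG/ΔY = 1 − 56/114.3 ≈ 0.510.
MPS = 1 − MPC = 0.490.

0.490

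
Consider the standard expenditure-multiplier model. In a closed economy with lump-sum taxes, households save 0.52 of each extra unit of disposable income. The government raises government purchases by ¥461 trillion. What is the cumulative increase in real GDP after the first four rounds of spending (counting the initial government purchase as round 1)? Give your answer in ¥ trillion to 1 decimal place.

MPC = 1 − MPS = 1 − 0.52 = 0.48.
Round 1 adds ΔG = ¥461 trillion; each later round is MPC = 0.48 times the previous.
After 4 rounds: 461 + 221.28 + 106.2144 + 50.982912 = ΔG·(1 − c^4)/(1 − c) = 461 × (1 − 0.05308416)/0.52 ≈ ¥839.5 trillion.

¥839.5 trillion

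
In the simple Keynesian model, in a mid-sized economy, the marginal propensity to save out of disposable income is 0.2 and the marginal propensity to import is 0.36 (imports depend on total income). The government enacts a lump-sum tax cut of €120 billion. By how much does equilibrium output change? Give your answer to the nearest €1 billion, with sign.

+€171 billion

MPC = 1 − MPS = 1 − 0.2 = 0.8.
A lump-sum tax change of −€120 billion shifts disposable income by +€120 billion; first-round consumption changes by −c × ΔT = −0.8 × (−€120 billion) = +€96 billion.
Expenditure multiplier = 1/(1 − c + m) = 1/(1 − 0.8 + 0.36) = 1/0.56 ≈ 1.786.
The tax multiplier is −c × k ≈ −1.429, so ΔY = k × (−c·ΔT) = (+€96 billion) / 0.56 ≈ +€171 billion.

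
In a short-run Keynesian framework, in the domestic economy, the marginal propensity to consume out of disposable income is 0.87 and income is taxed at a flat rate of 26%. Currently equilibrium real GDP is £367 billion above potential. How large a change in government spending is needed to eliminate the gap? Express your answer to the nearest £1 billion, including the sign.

−£131 billion

Spending multiplier = 1/(1 − c(1−t)) = 1/(1 − 0.87×0.74) = 1/0.3562 ≈ 2.807.
Need ΔY = −£367 billion, so ΔG = ΔY/k = (−£367 billion) × 0.3562 ≈ −£131 billion.
The government should cut government spending by £131 billion.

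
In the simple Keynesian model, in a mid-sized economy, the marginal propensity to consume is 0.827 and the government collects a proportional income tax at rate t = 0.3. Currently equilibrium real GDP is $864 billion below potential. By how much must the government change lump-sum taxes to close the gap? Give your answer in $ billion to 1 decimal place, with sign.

Spending multiplier = 1/(1 − c(1−t)) = 1/(1 − 0.827×0.7) = 1/0.4211 ≈ 2.375.
Tax multiplier = −c·k = −0.827/0.4211 ≈ −1.964. Need ΔY = +$864 billion, so ΔT = ΔY/(−c·k) = −(+$864 billion) × 0.4211 / 0.827 ≈ −$439.9 billion.
The government should cut lump-sum taxes by $439.9 billion.

−$439.9 billion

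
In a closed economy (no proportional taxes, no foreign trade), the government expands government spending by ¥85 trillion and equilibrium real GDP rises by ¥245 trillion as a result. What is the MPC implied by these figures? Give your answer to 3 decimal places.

0.653

Implied spending multiplier k = ΔY/ΔG = 245/85 ≈ 2.8824.
Since k = 1/(1 − MPC), MPC = 1 − 1/k = 1 − ΔG/ΔY = 1 − 85/245 ≈ 0.653.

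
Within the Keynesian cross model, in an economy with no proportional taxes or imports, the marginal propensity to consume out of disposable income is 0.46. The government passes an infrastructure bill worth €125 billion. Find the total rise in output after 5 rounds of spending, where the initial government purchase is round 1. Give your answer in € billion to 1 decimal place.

€226.7 billion

Round 1 adds ΔG = €125 billion; each later round is MPC = 0.46 times the previous.
After 5 rounds: 125 + 57.5 + 26.45 + 12.167 + 5.59682 = ΔG·(1 − c^5)/(1 − c) = 125 × (1 − 0.0205962976)/0.54 ≈ €226.7 billion.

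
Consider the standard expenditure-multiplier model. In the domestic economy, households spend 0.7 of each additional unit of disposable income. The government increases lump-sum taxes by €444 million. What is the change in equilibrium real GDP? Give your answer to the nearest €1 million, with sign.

−€1,036 million

A lump-sum tax change of +€444 million shifts disposable income by −€444 million; first-round consumption changes by −c × ΔT = −0.7 × (+€444 million) = −€310.8 million.
Expenditure multiplier = 1/(1 − MPC) = 1/(1 − 0.7) = 1/0.3 ≈ 3.333.
The tax multiplier is −c × k ≈ −2.333, so ΔY = k × (−c·ΔT) = (−€310.8 million) / 0.3 = −€1,036 million.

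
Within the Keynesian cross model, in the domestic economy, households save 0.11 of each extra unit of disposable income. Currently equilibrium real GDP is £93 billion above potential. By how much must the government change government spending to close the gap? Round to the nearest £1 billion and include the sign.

MPC = 1 − MPS = 1 − 0.11 = 0.89.
Spending multiplier = 1/(1 − MPC) = 1/(1 − 0.89) = 1/0.11 ≈ 9.091.
Need ΔY = −£93 billion, so ΔG = ΔY/k = (−£93 billion) × 0.11 ≈ −£10 billion.
The government should cut government spending by £10 billion.

−£10 billion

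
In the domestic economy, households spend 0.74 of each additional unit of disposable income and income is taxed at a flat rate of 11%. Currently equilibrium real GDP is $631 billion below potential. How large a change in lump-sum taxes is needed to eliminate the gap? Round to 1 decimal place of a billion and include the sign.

−$291.1 billion

Spending multiplier = 1/(1 − c(1−t)) = 1/(1 − 0.74×0.89) = 1/0.3414 ≈ 2.929.
Tax multiplier = −c·k = −0.74/0.3414 ≈ −2.168. Need ΔY = +$631 billion, so ΔT = ΔY/(−c·k) = −(+$631 billion) × 0.3414 / 0.74 ≈ −$291.1 billion.
The government should cut lump-sum taxes by $291.1 billion.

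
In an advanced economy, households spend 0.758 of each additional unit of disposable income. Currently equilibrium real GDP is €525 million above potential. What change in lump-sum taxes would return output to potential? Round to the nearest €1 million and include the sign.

+€168 million

Spending multiplier = 1/(1 − MPC) = 1/(1 − 0.758) = 1/0.242 ≈ 4.132.
Tax multiplier = −c·k = −0.758/0.242 ≈ −3.132. Need ΔY = −€525 million, so ΔT = ΔY/(−c·k) = −(−€525 million) × 0.242 / 0.758 ≈ +€168 million.
The government should raise lump-sum taxes by €168 million.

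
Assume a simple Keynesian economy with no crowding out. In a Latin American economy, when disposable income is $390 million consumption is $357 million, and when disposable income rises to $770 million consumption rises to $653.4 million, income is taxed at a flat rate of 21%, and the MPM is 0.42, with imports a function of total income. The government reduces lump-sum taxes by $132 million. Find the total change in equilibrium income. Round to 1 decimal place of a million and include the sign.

+$128.1 million

MPC = ΔC/ΔYd = (653.4 − 357)/(770 − 390) = 296.4/380 = 0.78.
A lump-sum tax change of −$132 million shifts disposable income by +$132 million; first-round consumption changes by −c × ΔT = −0.78 × (−$132 million) = +$102.96 million.
Expenditure multiplier = 1/(1 − c(1−t) + m) = 1/(1 − 0.78×0.79 + 0.42) = 1/0.8038 ≈ 1.244.
The tax multiplier is −c × k ≈ −0.97, so ΔY = k × (−c·ΔT) = (+$102.96 million) / 0.8038 ≈ +$128.1 million.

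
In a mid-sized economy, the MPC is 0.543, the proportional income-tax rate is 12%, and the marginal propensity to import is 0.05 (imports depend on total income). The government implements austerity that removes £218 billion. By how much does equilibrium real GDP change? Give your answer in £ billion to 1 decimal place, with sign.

Government-spending multiplier = 1/(1 − c(1−t) + m) = 1/(1 − 0.543×0.88 + 0.05) = 1/0.57216 ≈ 1.748.
ΔY = k × ΔG = (−£218 billion) / 0.57216 ≈ −£381 billion.

−£381.0 billion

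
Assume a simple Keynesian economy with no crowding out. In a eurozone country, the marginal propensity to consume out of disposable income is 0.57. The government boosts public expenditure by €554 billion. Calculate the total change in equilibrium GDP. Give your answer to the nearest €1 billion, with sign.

Government-spending multiplier = 1/(1 − MPC) = 1/(1 − 0.57) = 1/0.43 ≈ 2.326.
ΔY = k × ΔG = (+€554 billion) / 0.43 ≈ +€1,288 billion.

+€1,288 billion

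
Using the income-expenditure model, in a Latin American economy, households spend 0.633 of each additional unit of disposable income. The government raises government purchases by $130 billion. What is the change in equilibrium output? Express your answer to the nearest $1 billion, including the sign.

+$354 billion

Expenditure multiplier = 1/(1 − MPC) = 1/(1 − 0.633) = 1/0.367 ≈ 2.725.
ΔY = k × ΔG = (+$130 billion) / 0.367 ≈ +$354 billion.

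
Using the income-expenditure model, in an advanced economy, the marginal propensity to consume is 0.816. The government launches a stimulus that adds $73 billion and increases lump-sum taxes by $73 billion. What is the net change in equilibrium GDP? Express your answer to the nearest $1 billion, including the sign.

Expenditure multiplier = 1/(1 − MPC) = 1/(1 − 0.816) = 1/0.184 ≈ 5.435.
ΔG contributes k·ΔG = (+$73 billion) / 0.184 ≈ +$396.7 billion.
ΔT of +$73 billion changes first-round spending by −c·ΔT = −$59.568 billion, contributing k·(−c·ΔT) = (−$59.568 billion) / 0.184 ≈ −$323.7 billion.
With ΔG = ΔT and no other leakages, the balanced-budget multiplier is 1, so ΔY = ΔG = +$73 billion.

+$73 billion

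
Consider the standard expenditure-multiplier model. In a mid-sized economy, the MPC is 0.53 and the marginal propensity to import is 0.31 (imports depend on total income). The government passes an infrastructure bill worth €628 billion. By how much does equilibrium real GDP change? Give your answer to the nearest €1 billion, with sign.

+€805 billion

Expenditure multiplier = 1/(1 − c + m) = 1/(1 − 0.53 + 0.31) = 1/0.78 ≈ 1.282.
ΔY = k × ΔG = (+€628 billion) / 0.78 ≈ +€805 billion.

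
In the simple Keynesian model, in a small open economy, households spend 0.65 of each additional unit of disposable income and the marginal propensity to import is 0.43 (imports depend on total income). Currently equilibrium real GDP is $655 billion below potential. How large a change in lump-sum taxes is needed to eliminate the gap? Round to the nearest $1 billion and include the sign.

Spending multiplier = 1/(1 − c + m) = 1/(1 − 0.65 + 0.43) = 1/0.78 ≈ 1.282.
Tax multiplier = −c·k = −0.65/0.78 ≈ −0.833. Need ΔY = +$655 billion, so ΔT = ΔY/(−c·k) = −(+$655 billion) × 0.78 / 0.65 = −$786 billion.
The government should cut lump-sum taxes by $786 billion.

−$786 billion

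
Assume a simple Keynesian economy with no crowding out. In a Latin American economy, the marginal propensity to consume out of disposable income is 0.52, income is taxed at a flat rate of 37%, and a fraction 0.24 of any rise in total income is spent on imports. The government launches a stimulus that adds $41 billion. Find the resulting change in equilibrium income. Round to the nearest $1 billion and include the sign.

+$45 billion

Expenditure multiplier = 1/(1 − c(1−t) + m) = 1/(1 − 0.52×0.63 + 0.24) = 1/0.9124 ≈ 1.096.
ΔY = k × ΔG = (+$41 billion) / 0.9124 ≈ +$45 billion.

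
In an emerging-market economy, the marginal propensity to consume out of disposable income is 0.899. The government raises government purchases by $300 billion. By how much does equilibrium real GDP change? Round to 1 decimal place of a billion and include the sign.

Government-spending multiplier = 1/(1 − MPC) = 1/(1 − 0.899) = 1/0.101 ≈ 9.901.
ΔY = k × ΔG = (+$300 billion) / 0.101 ≈ +$2,970.3 billion.

+$2,970.3 billion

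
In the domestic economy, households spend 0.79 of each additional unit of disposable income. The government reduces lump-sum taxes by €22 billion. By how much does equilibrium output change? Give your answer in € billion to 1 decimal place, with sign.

A lump-sum tax change of −€22 billion shifts disposable income by +€22 billion; first-round consumption changes by −c × ΔT = −0.79 × (−€22 billion) = +€17.38 billion.
Expenditure multiplier = 1/(1 − MPC) = 1/(1 − 0.79) = 1/0.21 ≈ 4.762.
The tax multiplier is −c × k ≈ −3.762, so ΔY = k × (−c·ΔT) = (+€17.38 billion) / 0.21 ≈ +€82.8 billion.

+€82.8 billion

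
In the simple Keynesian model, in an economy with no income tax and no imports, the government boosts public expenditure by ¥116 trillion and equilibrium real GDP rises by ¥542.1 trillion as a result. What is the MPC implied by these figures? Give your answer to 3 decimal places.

Implied spending multiplier k = ΔY/ΔG = 542.1/116 ≈ 4.6733.
Since k = 1/(1 − MPC), MPC = 1 − 1/k = 1 − ΔG/ΔY = 1 − 116/542.1 ≈ 0.786.

0.786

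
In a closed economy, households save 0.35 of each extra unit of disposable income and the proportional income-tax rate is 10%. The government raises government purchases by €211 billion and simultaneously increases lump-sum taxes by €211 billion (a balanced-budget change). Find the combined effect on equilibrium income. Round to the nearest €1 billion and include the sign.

MPC = 1 − MPS = 1 − 0.35 = 0.65.
Expenditure multiplier = 1/(1 − c(1−t)) = 1/(1 − 0.65×0.9) = 1/0.415 ≈ 2.41.
ΔG contributes k·ΔG = (+€211 billion) / 0.415 ≈ +€508.4 billion.
ΔT of +€211 billion changes first-round spending by −c·ΔT = −€137.15 billion, contributing k·(−c·ΔT) = (−€137.15 billion) / 0.415 ≈ −€330.5 billion.
Net ΔY = k(ΔG − c·ΔT) = (+€73.85 billion) / 0.415 ≈ +€178 billion.

+€178 billion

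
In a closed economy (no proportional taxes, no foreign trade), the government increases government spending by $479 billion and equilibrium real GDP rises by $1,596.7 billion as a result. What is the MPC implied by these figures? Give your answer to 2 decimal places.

Implied spending multiplier k = ΔY/ΔG = 1,596.7/479 ≈ 3.3334.
Since k = 1/(1 − MPC), MPC = 1 − 1/k = 1 − ΔG/ΔY = 1 − 479/1,596.7 ≈ 0.70.

0.70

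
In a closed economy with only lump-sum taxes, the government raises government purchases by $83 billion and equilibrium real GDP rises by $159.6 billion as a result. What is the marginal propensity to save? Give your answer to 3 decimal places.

0.520

Implied spending multiplier k = ΔY/ΔG = 159.6/83 ≈ 1.9229.
Since k = 1/(1 − MPC), MPC = 1 − 1/k = 1 − ΔG/ΔY = 1 − 83/159.6 ≈ 0.480.
MPS = 1 − MPC = 0.520.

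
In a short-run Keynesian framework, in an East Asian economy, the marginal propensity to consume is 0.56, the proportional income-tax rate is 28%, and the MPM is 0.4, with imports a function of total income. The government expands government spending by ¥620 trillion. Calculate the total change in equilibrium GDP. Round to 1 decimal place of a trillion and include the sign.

Government-spending multiplier = 1/(1 − c(1−t) + m) = 1/(1 − 0.56×0.72 + 0.4) = 1/0.9968 ≈ 1.003.
ΔY = k × ΔG = (+¥620 trillion) / 0.9968 ≈ +¥622 trillion.

+¥622.0 trillion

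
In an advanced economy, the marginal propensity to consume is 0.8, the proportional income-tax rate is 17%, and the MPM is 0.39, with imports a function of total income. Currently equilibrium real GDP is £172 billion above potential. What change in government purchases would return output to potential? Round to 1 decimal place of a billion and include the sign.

−£124.9 billion

Spending multiplier = 1/(1 − c(1−t) + m) = 1/(1 − 0.8×0.83 + 0.39) = 1/0.726 ≈ 1.377.
Need ΔY = −£172 billion, so ΔG = ΔY/k = (−£172 billion) × 0.726 ≈ −£124.9 billion.
The government should cut government purchases by £124.9 billion.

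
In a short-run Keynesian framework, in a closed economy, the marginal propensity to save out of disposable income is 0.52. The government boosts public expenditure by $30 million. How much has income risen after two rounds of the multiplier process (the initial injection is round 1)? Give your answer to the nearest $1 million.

MPC = 1 − MPS = 1 − 0.52 = 0.48.
Round 1 adds ΔG = $30 million; each later round is MPC = 0.48 times the previous.
After 2 rounds: 30 + 14.4 = ΔG·(1 − c^2)/(1 − c) = 30 × (1 − 0.2304)/0.52 ≈ $44 million.

$44 million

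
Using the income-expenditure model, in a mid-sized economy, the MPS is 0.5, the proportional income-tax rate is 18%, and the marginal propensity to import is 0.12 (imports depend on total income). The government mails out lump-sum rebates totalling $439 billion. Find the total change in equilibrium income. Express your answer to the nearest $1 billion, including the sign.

MPC = 1 − MPS = 1 − 0.5 = 0.5.
A lump-sum tax change of −$439 billion shifts disposable income by +$439 billion; first-round consumption changes by −c × ΔT = −0.5 × (−$439 billion) = +$219.5 billion.
Expenditure multiplier = 1/(1 − c(1−t) + m) = 1/(1 − 0.5×0.82 + 0.12) = 1/0.71 ≈ 1.408.
The tax multiplier is −c × k ≈ −0.704, so ΔY = k × (−c·ΔT) = (+$219.5 billion) / 0.71 ≈ +$309 billion.

+$309 billion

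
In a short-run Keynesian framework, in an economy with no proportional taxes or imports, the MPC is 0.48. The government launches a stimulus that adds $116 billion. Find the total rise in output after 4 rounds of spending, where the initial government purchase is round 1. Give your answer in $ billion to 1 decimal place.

$211.2 billion

Round 1 adds ΔG = $116 billion; each later round is MPC = 0.48 times the previous.
After 4 rounds: 116 + 55.68 + 26.7264 + 12.828672 = ΔG·(1 − c^4)/(1 − c) = 116 × (1 − 0.05308416)/0.52 ≈ $211.2 billion.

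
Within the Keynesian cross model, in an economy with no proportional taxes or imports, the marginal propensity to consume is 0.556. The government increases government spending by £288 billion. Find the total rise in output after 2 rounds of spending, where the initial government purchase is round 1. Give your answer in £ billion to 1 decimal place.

Round 1 adds ΔG = £288 billion; each later round is MPC = 0.556 times the previous.
After 2 rounds: 288 + 160.128 = ΔG·(1 − c^2)/(1 − c) = 288 × (1 − 0.309136)/0.444 ≈ £448.1 billion.

£448.1 billion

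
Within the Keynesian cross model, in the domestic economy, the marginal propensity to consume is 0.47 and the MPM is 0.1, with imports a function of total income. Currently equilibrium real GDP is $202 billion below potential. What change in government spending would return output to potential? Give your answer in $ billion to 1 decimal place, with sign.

+$127.3 billion

Spending multiplier = 1/(1 − c + m) = 1/(1 − 0.47 + 0.1) = 1/0.63 ≈ 1.587.
Need ΔY = +$202 billion, so ΔG = ΔY/k = (+$202 billion) × 0.63 ≈ +$127.3 billion.
The government should increase government spending by $127.3 billion.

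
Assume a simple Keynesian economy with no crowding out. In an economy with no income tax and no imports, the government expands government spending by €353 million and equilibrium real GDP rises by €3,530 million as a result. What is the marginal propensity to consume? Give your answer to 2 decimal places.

0.90

Implied spending multiplier k = ΔY/ΔG = 3,530/353 = 10.
Since k = 1/(1 − MPC), MPC = 1 − 1/k = 1 − ΔG/ΔY = 1 − 353/3,530 = 0.90.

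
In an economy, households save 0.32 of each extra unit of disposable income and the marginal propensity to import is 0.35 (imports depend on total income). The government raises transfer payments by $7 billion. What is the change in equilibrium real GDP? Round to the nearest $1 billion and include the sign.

+$7 billion

MPC = 1 − MPS = 1 − 0.32 = 0.68.
The transfer change shifts disposable income by +$7 billion, so first-round consumption changes by c·ΔTR = 0.68 × (+$7 billion) = +$4.76 billion.
Expenditure multiplier = 1/(1 − c + m) = 1/(1 − 0.68 + 0.35) = 1/0.67 ≈ 1.493.
The transfer multiplier is c × k ≈ 1.015, so ΔY = k × (c·ΔTR) = (+$4.76 billion) / 0.67 ≈ +$7 billion.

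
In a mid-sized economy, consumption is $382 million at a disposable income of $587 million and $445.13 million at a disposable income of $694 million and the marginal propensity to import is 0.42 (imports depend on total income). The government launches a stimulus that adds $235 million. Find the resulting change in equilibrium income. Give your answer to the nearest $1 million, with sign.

+$283 million

MPC = ΔC/ΔYd = (445.13 − 382)/(694 − 587) = 63.13/107 = 0.59.
Government-spending multiplier = 1/(1 − c + m) = 1/(1 − 0.59 + 0.42) = 1/0.83 ≈ 1.205.
ΔY = k × ΔG = (+$235 million) / 0.83 ≈ +$283 million.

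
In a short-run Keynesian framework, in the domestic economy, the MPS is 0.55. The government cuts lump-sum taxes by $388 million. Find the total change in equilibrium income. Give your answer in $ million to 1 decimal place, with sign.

MPC = 1 − MPS = 1 − 0.55 = 0.45.
A lump-sum tax change of −$388 million shifts disposable income by +$388 million; first-round consumption changes by −c × ΔT = −0.45 × (−$388 million) = +$174.6 million.
Expenditure multiplier = 1/(1 − MPC) = 1/(1 − 0.45) = 1/0.55 ≈ 1.818.
The tax multiplier is −c × k ≈ −0.818, so ΔY = k × (−c·ΔT) = (+$174.6 million) / 0.55 ≈ +$317.5 million.

+$317.5 million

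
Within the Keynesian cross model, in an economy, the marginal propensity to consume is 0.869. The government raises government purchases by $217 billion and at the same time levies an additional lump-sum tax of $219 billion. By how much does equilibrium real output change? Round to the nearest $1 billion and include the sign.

+$204 billion

Expenditure multiplier = 1/(1 − MPC) = 1/(1 − 0.869) = 1/0.131 ≈ 7.634.
ΔG contributes k·ΔG = (+$217 billion) / 0.131 ≈ +$1,656.5 billion.
ΔT of +$219 billion changes first-round spending by −c·ΔT = −$190.311 billion, contributing k·(−c·ΔT) = (−$190.311 billion) / 0.131 ≈ −$1,452.8 billion.
Net ΔY = k(ΔG − c·ΔT) = (+$26.689 billion) / 0.131 ≈ +$204 billion.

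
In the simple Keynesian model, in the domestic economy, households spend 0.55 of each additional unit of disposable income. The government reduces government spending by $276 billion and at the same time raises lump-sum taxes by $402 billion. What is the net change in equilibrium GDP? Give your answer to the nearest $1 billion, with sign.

Expenditure multiplier = 1/(1 − MPC) = 1/(1 − 0.55) = 1/0.45 ≈ 2.222.
ΔG contributes k·ΔG = (−$276 billion) / 0.45 ≈ −$613.3 billion.
ΔT of +$402 billion changes first-round spending by −c·ΔT = −$221.1 billion, contributing k·(−c·ΔT) = (−$221.1 billion) / 0.45 ≈ −$491.3 billion.
Net ΔY = k(ΔG − c·ΔT) = (−$497.1 billion) / 0.45 ≈ −$1,105 billion.

−$1,105 billion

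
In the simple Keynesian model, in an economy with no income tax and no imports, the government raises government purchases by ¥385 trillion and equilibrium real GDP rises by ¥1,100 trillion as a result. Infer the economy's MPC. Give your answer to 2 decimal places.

Implied spending multiplier k = ΔY/ΔG = 1,100/385 ≈ 2.8571.
Since k = 1/(1 − MPC), MPC = 1 − 1/k = 1 − ΔG/ΔY = 1 − 385/1,100 = 0.65.

0.65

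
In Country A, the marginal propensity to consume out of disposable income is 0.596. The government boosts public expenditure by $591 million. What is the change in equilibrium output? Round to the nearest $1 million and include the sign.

+$1,463 million

Government-spending multiplier = 1/(1 − MPC) = 1/(1 − 0.596) = 1/0.404 ≈ 2.475.
ΔY = k × ΔG = (+$591 million) / 0.404 ≈ +$1,463 million.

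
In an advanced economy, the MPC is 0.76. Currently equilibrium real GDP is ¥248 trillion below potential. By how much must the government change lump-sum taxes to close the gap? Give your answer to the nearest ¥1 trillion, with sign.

Spending multiplier = 1/(1 − MPC) = 1/(1 − 0.76) = 1/0.24 ≈ 4.167.
Tax multiplier = −c·k = −0.76/0.24 ≈ −3.167. Need ΔY = +¥248 trillion, so ΔT = ΔY/(−c·k) = −(+¥248 trillion) × 0.24 / 0.76 ≈ −¥78 trillion.
The government should cut lump-sum taxes by ¥78 trillion.

−¥78 trillion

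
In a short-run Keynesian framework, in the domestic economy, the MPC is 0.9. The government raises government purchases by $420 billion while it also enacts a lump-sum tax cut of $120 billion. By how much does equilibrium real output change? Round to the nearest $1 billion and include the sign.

+$5,280 billion

Expenditure multiplier = 1/(1 − MPC) = 1/(1 − 0.9) = 1/0.1 = 10.
ΔG contributes k·ΔG = (+$420 billion) / 0.1 = +$4,200 billion.
ΔT of −$120 billion changes first-round spending by −c·ΔT = +$108 billion, contributing k·(−c·ΔT) = (+$108 billion) / 0.1 = +$1,080 billion.
Net ΔY = k(ΔG − c·ΔT) = (+$528 billion) / 0.1 = +$5,280 billion.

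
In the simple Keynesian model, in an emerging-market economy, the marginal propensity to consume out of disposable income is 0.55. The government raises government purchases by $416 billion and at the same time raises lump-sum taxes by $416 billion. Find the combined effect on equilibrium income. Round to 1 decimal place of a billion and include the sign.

Expenditure multiplier = 1/(1 − MPC) = 1/(1 − 0.55) = 1/0.45 ≈ 2.222.
ΔG contributes k·ΔG = (+$416 billion) / 0.45 ≈ +$924.4 billion.
ΔT of +$416 billion changes first-round spending by −c·ΔT = −$228.8 billion, contributing k·(−c·ΔT) = (−$228.8 billion) / 0.45 ≈ −$508.4 billion.
With ΔG = ΔT and no other leakages, the balanced-budget multiplier is 1, so ΔY = ΔG = +$416 billion.

+$416.0 billion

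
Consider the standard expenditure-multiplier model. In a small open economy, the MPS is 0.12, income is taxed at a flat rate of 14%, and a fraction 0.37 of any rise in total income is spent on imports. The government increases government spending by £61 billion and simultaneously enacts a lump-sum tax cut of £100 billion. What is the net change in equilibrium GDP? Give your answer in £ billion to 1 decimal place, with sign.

MPC = 1 − MPS = 1 − 0.12 = 0.88.
Expenditure multiplier = 1/(1 − c(1−t) + m) = 1/(1 − 0.88×0.86 + 0.37) = 1/0.6132 ≈ 1.631.
ΔG contributes k·ΔG = (+£61 billion) / 0.6132 ≈ +£99.5 billion.
ΔT of −£100 billion changes first-round spending by −c·ΔT = +£88 billion, contributing k·(−c·ΔT) = (+£88 billion) / 0.6132 ≈ +£143.5 billion.
Net ΔY = k(ΔG − c·ΔT) = (+£149 billion) / 0.6132 ≈ +£243 billion.

+£243.0 billion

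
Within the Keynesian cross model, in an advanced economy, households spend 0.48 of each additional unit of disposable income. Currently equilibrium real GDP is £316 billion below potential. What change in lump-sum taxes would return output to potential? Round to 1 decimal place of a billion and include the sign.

Spending multiplier = 1/(1 − MPC) = 1/(1 − 0.48) = 1/0.52 ≈ 1.923.
Tax multiplier = −c·k = −0.48/0.52 ≈ −0.923. Need ΔY = +£316 billion, so ΔT = ΔY/(−c·k) = −(+£316 billion) × 0.52 / 0.48 ≈ −£342.3 billion.
The government should cut lump-sum taxes by £342.3 billion.

−£342.3 billion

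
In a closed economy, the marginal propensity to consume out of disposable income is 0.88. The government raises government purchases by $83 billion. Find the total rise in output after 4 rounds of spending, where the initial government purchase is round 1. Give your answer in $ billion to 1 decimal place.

$276.9 billion

Round 1 adds ΔG = $83 billion; each later round is MPC = 0.88 times the previous.
After 4 rounds: 83 + 73.04 + 64.2752 + 56.562176 = ΔG·(1 − c^4)/(1 − c) = 83 × (1 − 0.59969536)/0.12 ≈ $276.9 billion.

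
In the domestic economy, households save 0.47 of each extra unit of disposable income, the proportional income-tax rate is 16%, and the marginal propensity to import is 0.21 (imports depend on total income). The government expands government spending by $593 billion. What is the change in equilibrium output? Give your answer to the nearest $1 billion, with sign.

MPC = 1 − MPS = 1 − 0.47 = 0.53.
Government-spending multiplier = 1/(1 − c(1−t) + m) = 1/(1 − 0.53×0.84 + 0.21) = 1/0.7648 ≈ 1.308.
ΔY = k × ΔG = (+$593 billion) / 0.7648 ≈ +$775 billion.

+$775 billion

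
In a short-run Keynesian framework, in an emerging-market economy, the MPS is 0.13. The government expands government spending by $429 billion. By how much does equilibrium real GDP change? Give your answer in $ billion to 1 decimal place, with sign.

+$3,300.0 billion

MPC = 1 − MPS = 1 − 0.13 = 0.87.
Expenditure multiplier = 1/(1 − MPC) = 1/(1 − 0.87) = 1/0.13 ≈ 7.692.
ΔY = k × ΔG = (+$429 billion) / 0.13 = +$3,300 billion.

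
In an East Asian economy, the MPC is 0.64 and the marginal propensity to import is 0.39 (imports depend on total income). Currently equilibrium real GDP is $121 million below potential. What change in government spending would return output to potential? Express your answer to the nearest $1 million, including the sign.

+$91 million

Spending multiplier = 1/(1 − c + m) = 1/(1 − 0.64 + 0.39) = 1/0.75 ≈ 1.333.
Need ΔY = +$121 million, so ΔG = ΔY/k = (+$121 million) × 0.75 ≈ +$91 million.
The government should increase government spending by $91 million.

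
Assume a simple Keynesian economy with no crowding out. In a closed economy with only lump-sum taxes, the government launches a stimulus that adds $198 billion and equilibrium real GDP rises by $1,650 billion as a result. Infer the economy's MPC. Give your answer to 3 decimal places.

0.880

Implied spending multiplier k = ΔY/ΔG = 1,650/198 ≈ 8.3333.
Since k = 1/(1 − MPC), MPC = 1 − 1/k = 1 − ΔG/ΔY = 1 − 198/1,650 = 0.880.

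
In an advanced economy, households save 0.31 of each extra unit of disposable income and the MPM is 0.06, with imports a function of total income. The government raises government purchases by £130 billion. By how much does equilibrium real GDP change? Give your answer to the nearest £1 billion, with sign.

+£351 billion

MPC = 1 − MPS = 1 − 0.31 = 0.69.
Expenditure multiplier = 1/(1 − c + m) = 1/(1 − 0.69 + 0.06) = 1/0.37 ≈ 2.703.
ΔY = k × ΔG = (+£130 billion) / 0.37 ≈ +£351 billion.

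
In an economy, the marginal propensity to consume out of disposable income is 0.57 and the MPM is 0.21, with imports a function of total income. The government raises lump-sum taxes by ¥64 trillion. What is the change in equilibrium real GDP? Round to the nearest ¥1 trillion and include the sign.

A lump-sum tax change of +¥64 trillion shifts disposable income by −¥64 trillion; first-round consumption changes by −c × ΔT = −0.57 × (+¥64 trillion) = −¥36.48 trillion.
Expenditure multiplier = 1/(1 − c + m) = 1/(1 − 0.57 + 0.21) = 1/0.64 ≈ 1.563.
The tax multiplier is −c × k ≈ −0.891, so ΔY = k × (−c·ΔT) = (−¥36.48 trillion) / 0.64 = −¥57 trillion.

−¥57 trillion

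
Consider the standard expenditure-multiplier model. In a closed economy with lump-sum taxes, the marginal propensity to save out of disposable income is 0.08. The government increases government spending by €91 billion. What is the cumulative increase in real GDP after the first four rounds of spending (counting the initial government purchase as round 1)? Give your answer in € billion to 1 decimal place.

MPC = 1 − MPS = 1 − 0.08 = 0.92.
Round 1 adds ΔG = €91 billion; each later round is MPC = 0.92 times the previous.
After 4 rounds: 91 + 83.72 + 77.0224 + 70.860608 = ΔG·(1 − c^4)/(1 − c) = 91 × (1 − 0.71639296)/0.08 ≈ €322.6 billion.

€322.6 billion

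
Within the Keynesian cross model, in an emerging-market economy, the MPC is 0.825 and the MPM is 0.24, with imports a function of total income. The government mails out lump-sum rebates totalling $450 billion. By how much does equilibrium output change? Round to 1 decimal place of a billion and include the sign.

A lump-sum tax change of −$450 billion shifts disposable income by +$450 billion; first-round consumption changes by −c × ΔT = −0.825 × (−$450 billion) = +$371.25 billion.
Expenditure multiplier = 1/(1 − c + m) = 1/(1 − 0.825 + 0.24) = 1/0.415 ≈ 2.41.
The tax multiplier is −c × k ≈ −1.988, so ΔY = k × (−c·ΔT) = (+$371.25 billion) / 0.415 ≈ +$894.6 billion.

+$894.6 billion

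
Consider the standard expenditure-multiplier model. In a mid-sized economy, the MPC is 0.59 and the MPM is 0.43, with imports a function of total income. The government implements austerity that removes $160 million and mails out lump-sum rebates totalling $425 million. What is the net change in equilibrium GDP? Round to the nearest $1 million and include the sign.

Expenditure multiplier = 1/(1 − c + m) = 1/(1 − 0.59 + 0.43) = 1/0.84 ≈ 1.19.
ΔG contributes k·ΔG = (−$160 million) / 0.84 ≈ −$190.5 million.
ΔT of −$425 million changes first-round spending by −c·ΔT = +$250.75 million, contributing k·(−c·ΔT) = (+$250.75 million) / 0.84 ≈ +$298.5 million.
Net ΔY = k(ΔG − c·ΔT) = (+$90.75 million) / 0.84 ≈ +$108 million.

+$108 million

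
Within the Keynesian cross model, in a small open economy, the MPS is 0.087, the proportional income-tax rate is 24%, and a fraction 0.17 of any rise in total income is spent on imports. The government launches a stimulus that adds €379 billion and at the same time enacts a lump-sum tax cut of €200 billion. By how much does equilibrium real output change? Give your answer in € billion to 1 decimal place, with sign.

+€1,179.5 billion

MPC = 1 − MPS = 1 − 0.087 = 0.913.
Expenditure multiplier = 1/(1 − c(1−t) + m) = 1/(1 − 0.913×0.76 + 0.17) = 1/0.47612 ≈ 2.1.
ΔG contributes k·ΔG = (+€379 billion) / 0.47612 ≈ +€796 billion.
ΔT of −€200 billion changes first-round spending by −c·ΔT = +€182.6 billion, contributing k·(−c·ΔT) = (+€182.6 billion) / 0.47612 ≈ +€383.5 billion.
Net ΔY = k(ΔG − c·ΔT) = (+€561.6 billion) / 0.47612 ≈ +€1,179.5 billion.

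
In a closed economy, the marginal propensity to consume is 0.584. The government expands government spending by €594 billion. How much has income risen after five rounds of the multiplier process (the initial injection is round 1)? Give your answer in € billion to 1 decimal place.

€1,330.9 billion

Round 1 adds ΔG = €594 billion; each later round is MPC = 0.584 times the previous.
After 5 rounds: 594 + 346.896 + 202.587264 + 118.310962176 + 69.093601910784 = ΔG·(1 − c^5)/(1 − c) = 594 × (1 − 0.067930409959424)/0.416 ≈ €1,330.9 billion.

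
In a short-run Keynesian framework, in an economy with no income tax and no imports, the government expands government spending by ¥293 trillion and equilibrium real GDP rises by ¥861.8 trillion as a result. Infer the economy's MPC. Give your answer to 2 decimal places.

Implied spending multiplier k = ΔY/ΔG = 861.8/293 ≈ 2.9413.
Since k = 1/(1 − MPC), MPC = 1 − 1/k = 1 − ΔG/ΔY = 1 − 293/861.8 ≈ 0.66.

0.66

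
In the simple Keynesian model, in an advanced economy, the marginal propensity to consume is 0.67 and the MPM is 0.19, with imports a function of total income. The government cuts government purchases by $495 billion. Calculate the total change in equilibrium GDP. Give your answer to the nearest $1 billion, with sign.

−$952 billion

Expenditure multiplier = 1/(1 − c + m) = 1/(1 − 0.67 + 0.19) = 1/0.52 ≈ 1.923.
ΔY = k × ΔG = (−$495 billion) / 0.52 ≈ −$952 billion.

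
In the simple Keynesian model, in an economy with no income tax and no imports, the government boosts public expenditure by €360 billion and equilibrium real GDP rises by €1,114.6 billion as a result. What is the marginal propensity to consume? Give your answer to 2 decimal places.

0.68

Implied spending multiplier k = ΔY/ΔG = 1,114.6/360 ≈ 3.0961.
Since k = 1/(1 − MPC), MPC = 1 − 1/k = 1 − ΔG/ΔY = 1 − 360/1,114.6 ≈ 0.68.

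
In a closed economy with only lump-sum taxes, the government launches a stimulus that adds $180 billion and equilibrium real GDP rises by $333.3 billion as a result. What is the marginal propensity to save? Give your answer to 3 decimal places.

Implied spending multiplier k = ΔY/ΔG = 333.3/180 ≈ 1.8517.
Since k = 1/(1 − MPC), MPC = 1 − 1/k = 1 − ΔG/ΔY = 1 − 180/333.3 ≈ 0.460.
MPS = 1 − MPC = 0.540.

0.540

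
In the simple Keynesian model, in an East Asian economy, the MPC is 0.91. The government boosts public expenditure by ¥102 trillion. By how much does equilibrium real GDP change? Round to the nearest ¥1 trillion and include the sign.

Spending multiplier = 1/(1 − MPC) = 1/(1 − 0.91) = 1/0.09 ≈ 11.111.
ΔY = k × ΔG = (+¥102 trillion) / 0.09 ≈ +¥1,133 trillion.

+¥1,133 trillion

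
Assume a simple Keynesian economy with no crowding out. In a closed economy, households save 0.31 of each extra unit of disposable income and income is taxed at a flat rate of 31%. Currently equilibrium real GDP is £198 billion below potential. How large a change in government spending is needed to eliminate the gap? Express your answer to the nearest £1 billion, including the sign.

+£104 billion

MPC = 1 − MPS = 1 − 0.31 = 0.69.
Spending multiplier = 1/(1 − c(1−t)) = 1/(1 − 0.69×0.69) = 1/0.5239 ≈ 1.909.
Need ΔY = +£198 billion, so ΔG = ΔY/k = (+£198 billion) × 0.5239 ≈ +£104 billion.
The government should increase government spending by £104 billion.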